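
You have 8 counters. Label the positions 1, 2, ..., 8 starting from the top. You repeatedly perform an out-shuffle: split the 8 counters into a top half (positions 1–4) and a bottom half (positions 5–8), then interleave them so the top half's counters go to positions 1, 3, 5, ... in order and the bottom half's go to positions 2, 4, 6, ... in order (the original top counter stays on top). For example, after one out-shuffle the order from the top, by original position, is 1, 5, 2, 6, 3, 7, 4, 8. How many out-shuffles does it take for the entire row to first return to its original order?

The out-shuffle permutes the 8 positions with cycle lengths [1, 1, 3, 3].
Every counter is home exactly when every cycle has completed a whole number of laps, i.e. after lcm(1, 3) = 3 out-shuffles.

3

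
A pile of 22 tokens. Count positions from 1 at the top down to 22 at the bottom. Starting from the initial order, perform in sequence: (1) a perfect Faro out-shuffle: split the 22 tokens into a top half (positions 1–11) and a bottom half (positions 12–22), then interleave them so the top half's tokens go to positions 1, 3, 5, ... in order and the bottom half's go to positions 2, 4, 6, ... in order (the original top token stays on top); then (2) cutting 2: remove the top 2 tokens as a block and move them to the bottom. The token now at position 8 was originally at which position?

Undo the operations in reverse order, starting from position 8:
  undo op 2 (cut 2): 8 ← 10
  undo op 1 (out-shuffle, from bottom half): 10 ← 16
So the token at position 8 came from original position 16.

16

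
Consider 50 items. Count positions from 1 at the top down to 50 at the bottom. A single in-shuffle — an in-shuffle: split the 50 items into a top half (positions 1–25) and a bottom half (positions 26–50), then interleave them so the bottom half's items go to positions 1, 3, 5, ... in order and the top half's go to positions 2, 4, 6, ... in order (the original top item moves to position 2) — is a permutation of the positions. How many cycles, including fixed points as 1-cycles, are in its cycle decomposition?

7

Trace each unvisited position around until it returns:
(1 2 4 8 16 32 13 26) (3 6 12 24 48 45 39 27) (5 10 20 40 29 7 14 28) (9 18 36 21 42 33 15 30) (11 22 44 37 23 46 41 31) (17 34) (19 38 25 50 49 47 43 35)
7 cycles in total.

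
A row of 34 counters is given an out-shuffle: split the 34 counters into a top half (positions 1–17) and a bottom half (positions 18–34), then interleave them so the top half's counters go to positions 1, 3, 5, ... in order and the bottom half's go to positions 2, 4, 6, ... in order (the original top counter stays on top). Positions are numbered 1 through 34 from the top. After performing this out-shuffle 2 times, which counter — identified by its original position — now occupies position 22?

31

Work backwards from position 22, undoing one out-shuffle at a time:
22 ← 28 ← 31
So the counter now at position 22 started at position 31.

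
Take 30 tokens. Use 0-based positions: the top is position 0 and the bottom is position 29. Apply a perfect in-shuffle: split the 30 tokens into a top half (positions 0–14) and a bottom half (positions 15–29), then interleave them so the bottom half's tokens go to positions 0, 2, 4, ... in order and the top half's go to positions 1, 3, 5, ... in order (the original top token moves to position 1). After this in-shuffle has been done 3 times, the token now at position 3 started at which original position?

15

Work backwards from position 3, undoing one in-shuffle at a time:
3 ← 1 ← 0 ← 15
So the token now at position 3 started at position 15.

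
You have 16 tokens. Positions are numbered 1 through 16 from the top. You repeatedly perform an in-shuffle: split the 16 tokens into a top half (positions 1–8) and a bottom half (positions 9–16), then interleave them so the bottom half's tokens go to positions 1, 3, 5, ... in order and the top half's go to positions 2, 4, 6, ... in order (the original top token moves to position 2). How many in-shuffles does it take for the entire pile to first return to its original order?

8

The in-shuffle permutes the 16 positions with cycle lengths [8, 8].
Every token is home exactly when every cycle has completed a whole number of laps, i.e. after lcm(8) = 8 in-shuffles.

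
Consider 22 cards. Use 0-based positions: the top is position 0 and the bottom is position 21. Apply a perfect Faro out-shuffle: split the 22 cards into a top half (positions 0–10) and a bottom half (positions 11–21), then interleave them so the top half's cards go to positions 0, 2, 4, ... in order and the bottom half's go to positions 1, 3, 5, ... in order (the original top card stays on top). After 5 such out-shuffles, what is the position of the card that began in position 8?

Track the card's position through each out-shuffle:
8 → 16 → 11 → 1 → 2 → 4

4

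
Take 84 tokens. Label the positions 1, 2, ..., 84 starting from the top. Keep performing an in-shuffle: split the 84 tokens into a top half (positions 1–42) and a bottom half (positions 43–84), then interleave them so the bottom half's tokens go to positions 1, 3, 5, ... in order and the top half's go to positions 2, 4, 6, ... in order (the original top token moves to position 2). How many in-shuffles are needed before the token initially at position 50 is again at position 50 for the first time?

Follow position 50 under repeated in-shuffles:
50 → 15 → 30 → 60 → 35 → 70 → 55 → 25 → 50
It first returns after 8 in-shuffles.

8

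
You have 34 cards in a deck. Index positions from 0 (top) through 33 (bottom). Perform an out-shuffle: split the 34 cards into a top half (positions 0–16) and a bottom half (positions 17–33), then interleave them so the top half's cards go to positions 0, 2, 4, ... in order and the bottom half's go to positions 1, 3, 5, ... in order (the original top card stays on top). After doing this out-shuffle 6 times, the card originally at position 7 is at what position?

Track the card's position through each out-shuffle:
7 → 14 → 28 → 23 → 13 → 26 → 19

19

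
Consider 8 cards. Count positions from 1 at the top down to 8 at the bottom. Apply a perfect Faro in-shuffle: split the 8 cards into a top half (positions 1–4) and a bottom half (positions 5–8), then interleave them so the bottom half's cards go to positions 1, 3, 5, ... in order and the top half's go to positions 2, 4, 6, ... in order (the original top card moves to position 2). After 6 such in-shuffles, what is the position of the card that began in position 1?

1

Track the card's position through each in-shuffle:
1 → 2 → 4 → 8 → 7 → 5 → 1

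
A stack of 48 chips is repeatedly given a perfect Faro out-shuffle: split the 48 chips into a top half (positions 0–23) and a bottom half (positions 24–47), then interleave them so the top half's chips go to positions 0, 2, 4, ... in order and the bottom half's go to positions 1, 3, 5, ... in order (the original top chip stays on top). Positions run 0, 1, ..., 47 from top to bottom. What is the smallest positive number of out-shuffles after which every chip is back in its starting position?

The out-shuffle permutes the 48 positions with cycle lengths [1, 1, 23, 23].
Every chip is home exactly when every cycle has completed a whole number of laps, i.e. after lcm(1, 23) = 23 out-shuffles.

23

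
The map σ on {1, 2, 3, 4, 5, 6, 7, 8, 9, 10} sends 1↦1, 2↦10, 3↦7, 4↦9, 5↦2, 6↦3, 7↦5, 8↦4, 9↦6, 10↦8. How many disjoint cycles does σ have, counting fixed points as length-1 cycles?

2

Cycle decomposition: (1) (2 10 8 4 9 6 3 7 5).
2 cycles.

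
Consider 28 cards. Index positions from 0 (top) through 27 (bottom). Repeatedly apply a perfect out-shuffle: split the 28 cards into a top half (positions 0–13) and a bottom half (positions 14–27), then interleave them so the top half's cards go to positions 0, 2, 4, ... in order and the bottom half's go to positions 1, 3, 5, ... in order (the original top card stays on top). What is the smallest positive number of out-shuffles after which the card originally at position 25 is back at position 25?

18

Follow position 25 under repeated out-shuffles:
25 → 23 → 19 → 11 → 22 → 17 → 7 → 14 → 1 → 2 → 4 → 8 → 16 → 5 → 10 → 20 → 13 → 26 → 25
It first returns after 18 out-shuffles.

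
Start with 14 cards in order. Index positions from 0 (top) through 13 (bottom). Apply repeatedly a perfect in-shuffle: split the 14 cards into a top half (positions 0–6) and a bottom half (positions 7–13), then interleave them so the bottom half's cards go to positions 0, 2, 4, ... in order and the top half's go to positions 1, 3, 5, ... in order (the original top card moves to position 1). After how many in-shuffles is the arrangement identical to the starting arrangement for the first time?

4

The in-shuffle permutes the 14 positions with cycle lengths [2, 4, 4, 4].
Every card is home exactly when every cycle has completed a whole number of laps, i.e. after lcm(2, 4) = 4 in-shuffles.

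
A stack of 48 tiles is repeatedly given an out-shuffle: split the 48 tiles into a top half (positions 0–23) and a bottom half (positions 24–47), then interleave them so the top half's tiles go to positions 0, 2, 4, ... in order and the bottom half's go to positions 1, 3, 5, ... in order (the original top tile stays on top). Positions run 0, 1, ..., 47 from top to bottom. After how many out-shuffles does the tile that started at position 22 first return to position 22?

Follow position 22 under repeated out-shuffles:
22 → 44 → 41 → 35 → 23 → 46 → 45 → 43 → ... → 22 (length 23)
It first returns after 23 out-shuffles.

23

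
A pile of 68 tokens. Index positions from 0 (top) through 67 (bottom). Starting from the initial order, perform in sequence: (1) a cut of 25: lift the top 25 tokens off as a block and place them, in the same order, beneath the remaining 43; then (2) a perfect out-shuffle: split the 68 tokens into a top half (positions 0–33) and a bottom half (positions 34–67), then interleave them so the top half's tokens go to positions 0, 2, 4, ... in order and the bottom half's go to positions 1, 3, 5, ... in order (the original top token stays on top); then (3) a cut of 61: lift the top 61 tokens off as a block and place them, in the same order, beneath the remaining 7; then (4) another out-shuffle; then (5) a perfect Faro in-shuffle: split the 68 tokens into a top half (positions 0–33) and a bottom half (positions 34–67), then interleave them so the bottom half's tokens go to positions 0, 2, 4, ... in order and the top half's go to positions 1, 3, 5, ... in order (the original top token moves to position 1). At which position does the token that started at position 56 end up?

5

Track the token from position 56 forward through each operation:
  after op 1 (cut 25): 56 → 31
  after op 2 (out-shuffle): 31 → 62
  after op 3 (cut 61): 62 → 1
  after op 4 (out-shuffle): 1 → 2
  after op 5 (in-shuffle): 2 → 5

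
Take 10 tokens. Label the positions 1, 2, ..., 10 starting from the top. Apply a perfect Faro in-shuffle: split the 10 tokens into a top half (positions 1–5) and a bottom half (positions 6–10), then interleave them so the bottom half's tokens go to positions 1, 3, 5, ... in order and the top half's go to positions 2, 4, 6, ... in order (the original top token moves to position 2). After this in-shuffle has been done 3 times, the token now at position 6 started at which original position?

Work backwards from position 6, undoing one in-shuffle at a time:
6 ← 3 ← 7 ← 9
So the token now at position 6 started at position 9.

9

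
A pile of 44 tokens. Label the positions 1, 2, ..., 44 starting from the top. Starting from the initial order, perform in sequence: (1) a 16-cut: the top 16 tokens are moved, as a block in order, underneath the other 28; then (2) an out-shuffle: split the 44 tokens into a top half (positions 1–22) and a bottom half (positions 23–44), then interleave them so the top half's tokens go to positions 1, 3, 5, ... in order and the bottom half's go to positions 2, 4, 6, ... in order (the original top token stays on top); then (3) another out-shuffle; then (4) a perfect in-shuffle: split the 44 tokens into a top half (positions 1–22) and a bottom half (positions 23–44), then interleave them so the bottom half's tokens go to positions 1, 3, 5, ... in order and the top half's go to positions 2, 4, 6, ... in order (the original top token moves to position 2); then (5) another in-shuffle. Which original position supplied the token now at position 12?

Undo the operations in reverse order, starting from position 12:
  undo op 5 (in-shuffle, from top half): 12 ← 6
  undo op 4 (in-shuffle, from top half): 6 ← 3
  undo op 3 (out-shuffle, from top half): 3 ← 2
  undo op 2 (out-shuffle, from bottom half): 2 ← 23
  undo op 1 (cut 16): 23 ← 39
So the token at position 12 came from original position 39.

39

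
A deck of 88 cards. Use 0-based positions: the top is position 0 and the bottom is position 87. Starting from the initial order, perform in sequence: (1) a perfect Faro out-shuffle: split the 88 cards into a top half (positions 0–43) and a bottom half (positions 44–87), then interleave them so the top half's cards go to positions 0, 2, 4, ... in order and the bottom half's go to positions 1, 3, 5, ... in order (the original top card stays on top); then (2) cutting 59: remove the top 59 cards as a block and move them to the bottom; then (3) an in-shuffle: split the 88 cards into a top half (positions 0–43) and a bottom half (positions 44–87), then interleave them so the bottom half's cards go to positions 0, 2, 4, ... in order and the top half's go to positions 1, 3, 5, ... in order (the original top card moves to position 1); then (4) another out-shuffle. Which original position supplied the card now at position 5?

19

Undo the operations in reverse order, starting from position 5:
  undo op 4 (out-shuffle, from bottom half): 5 ← 46
  undo op 3 (in-shuffle, from bottom half): 46 ← 67
  undo op 2 (cut 59): 67 ← 38
  undo op 1 (out-shuffle, from top half): 38 ← 19
So the card at position 5 came from original position 19.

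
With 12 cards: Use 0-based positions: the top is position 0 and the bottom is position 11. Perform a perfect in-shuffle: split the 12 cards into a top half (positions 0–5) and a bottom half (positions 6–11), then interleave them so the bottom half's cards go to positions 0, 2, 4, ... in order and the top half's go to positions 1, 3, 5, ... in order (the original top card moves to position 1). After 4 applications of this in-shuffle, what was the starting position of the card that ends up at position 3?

Work backwards from position 3, undoing one in-shuffle at a time:
3 ← 1 ← 0 ← 6 ← 9
So the card now at position 3 started at position 9.

9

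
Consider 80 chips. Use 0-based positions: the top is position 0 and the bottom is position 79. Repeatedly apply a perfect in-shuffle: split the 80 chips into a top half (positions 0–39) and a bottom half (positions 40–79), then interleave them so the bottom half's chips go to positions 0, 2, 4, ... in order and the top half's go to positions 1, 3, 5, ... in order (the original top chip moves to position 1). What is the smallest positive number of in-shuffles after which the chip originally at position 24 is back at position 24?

54

Follow position 24 under repeated in-shuffles:
24 → 49 → 18 → 37 → 75 → 70 → 60 → 40 → ... → 24 (length 54)
It first returns after 54 in-shuffles.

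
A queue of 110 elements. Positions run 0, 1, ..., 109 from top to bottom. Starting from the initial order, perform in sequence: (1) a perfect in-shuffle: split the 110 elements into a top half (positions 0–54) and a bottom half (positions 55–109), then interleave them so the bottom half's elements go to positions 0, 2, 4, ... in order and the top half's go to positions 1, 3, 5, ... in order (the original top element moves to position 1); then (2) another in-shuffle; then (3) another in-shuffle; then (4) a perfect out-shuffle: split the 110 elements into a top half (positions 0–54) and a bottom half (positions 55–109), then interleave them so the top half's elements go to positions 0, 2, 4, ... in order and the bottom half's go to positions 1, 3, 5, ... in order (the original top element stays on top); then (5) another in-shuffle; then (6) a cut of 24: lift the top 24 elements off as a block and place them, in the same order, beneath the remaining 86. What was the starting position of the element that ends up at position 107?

Undo the operations in reverse order, starting from position 107:
  undo op 6 (cut 24): 107 ← 21
  undo op 5 (in-shuffle, from top half): 21 ← 10
  undo op 4 (out-shuffle, from top half): 10 ← 5
  undo op 3 (in-shuffle, from top half): 5 ← 2
  undo op 2 (in-shuffle, from bottom half): 2 ← 56
  undo op 1 (in-shuffle, from bottom half): 56 ← 83
So the element at position 107 came from original position 83.

83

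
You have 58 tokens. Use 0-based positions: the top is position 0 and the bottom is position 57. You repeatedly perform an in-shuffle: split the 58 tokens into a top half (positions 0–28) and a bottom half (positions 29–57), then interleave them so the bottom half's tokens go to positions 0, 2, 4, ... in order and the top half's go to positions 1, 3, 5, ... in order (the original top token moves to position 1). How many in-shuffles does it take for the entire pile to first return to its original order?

58

The in-shuffle permutes the 58 positions with cycle lengths [58].
Every token is home exactly when every cycle has completed a whole number of laps, i.e. after lcm(58) = 58 in-shuffles.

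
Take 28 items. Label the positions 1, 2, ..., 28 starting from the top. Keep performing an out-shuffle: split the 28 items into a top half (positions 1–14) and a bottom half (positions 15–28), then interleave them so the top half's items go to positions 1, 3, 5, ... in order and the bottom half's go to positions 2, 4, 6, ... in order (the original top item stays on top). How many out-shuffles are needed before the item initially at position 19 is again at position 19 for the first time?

2

Follow position 19 under repeated out-shuffles:
19 → 10 → 19
It first returns after 2 out-shuffles.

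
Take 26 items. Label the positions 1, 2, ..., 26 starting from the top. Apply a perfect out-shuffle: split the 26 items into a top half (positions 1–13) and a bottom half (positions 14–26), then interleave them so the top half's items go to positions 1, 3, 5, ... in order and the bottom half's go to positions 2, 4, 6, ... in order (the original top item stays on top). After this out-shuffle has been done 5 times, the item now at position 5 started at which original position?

Work backwards from position 5, undoing one out-shuffle at a time:
5 ← 3 ← 2 ← 14 ← 20 ← 23
So the item now at position 5 started at position 23.

23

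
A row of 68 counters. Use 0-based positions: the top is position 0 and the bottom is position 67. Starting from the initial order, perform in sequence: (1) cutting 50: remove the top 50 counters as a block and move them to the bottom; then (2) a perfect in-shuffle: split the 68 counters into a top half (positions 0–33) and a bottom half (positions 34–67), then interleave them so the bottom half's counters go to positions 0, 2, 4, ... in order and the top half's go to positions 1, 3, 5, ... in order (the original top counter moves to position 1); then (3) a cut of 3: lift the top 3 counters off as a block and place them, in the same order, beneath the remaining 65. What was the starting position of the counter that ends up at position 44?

Undo the operations in reverse order, starting from position 44:
  undo op 3 (cut 3): 44 ← 47
  undo op 2 (in-shuffle, from top half): 47 ← 23
  undo op 1 (cut 50): 23 ← 5
So the counter at position 44 came from original position 5.

5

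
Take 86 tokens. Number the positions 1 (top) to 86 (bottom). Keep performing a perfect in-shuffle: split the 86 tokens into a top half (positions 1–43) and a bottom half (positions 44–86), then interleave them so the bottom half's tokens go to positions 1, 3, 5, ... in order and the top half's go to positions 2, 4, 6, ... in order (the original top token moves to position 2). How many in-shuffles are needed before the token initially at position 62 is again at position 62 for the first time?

28

Follow position 62 under repeated in-shuffles:
62 → 37 → 74 → 61 → 35 → 70 → 53 → 19 → ... → 62 (length 28)
It first returns after 28 in-shuffles.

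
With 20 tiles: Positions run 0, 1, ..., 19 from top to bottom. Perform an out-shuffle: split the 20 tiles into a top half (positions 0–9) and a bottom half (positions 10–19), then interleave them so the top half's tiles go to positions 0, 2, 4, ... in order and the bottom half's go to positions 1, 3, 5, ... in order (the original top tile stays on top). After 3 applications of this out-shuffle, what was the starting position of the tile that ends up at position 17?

Work backwards from position 17, undoing one out-shuffle at a time:
17 ← 18 ← 9 ← 14
So the tile now at position 17 started at position 14.

14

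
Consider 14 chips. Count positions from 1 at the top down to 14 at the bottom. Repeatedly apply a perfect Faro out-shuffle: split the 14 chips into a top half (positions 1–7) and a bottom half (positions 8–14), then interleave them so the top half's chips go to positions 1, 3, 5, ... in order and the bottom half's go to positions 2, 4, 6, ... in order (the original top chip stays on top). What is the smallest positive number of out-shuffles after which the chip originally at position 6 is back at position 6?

Follow position 6 under repeated out-shuffles:
6 → 11 → 8 → 2 → 3 → 5 → 9 → 4 → 7 → 13 → 12 → 10 → 6
It first returns after 12 out-shuffles.

12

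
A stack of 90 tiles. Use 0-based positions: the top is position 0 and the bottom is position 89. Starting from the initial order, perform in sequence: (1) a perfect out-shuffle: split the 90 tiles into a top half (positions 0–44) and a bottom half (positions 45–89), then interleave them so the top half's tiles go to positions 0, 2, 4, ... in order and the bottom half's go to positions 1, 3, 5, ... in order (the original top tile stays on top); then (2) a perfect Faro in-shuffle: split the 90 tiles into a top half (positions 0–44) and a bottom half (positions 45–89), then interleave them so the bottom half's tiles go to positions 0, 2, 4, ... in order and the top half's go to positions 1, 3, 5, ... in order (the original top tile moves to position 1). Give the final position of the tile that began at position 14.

57

Track the tile from position 14 forward through each operation:
  after op 1 (out-shuffle): 14 → 28
  after op 2 (in-shuffle): 28 → 57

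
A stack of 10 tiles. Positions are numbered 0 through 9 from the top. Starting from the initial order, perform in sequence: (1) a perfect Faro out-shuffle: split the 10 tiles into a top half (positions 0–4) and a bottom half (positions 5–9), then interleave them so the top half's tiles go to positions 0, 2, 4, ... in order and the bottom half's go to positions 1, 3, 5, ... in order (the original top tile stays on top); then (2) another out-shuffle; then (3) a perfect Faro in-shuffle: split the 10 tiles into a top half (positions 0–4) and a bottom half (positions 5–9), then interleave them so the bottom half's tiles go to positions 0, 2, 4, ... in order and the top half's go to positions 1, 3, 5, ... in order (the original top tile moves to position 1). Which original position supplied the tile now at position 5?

Undo the operations in reverse order, starting from position 5:
  undo op 3 (in-shuffle, from top half): 5 ← 2
  undo op 2 (out-shuffle, from top half): 2 ← 1
  undo op 1 (out-shuffle, from bottom half): 1 ← 5
So the tile at position 5 came from original position 5.

5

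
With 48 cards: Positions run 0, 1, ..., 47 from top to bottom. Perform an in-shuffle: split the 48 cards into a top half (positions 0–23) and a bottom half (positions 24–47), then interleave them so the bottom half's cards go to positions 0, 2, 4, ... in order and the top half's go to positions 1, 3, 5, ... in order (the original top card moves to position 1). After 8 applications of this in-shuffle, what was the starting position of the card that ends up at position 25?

37

Work backwards from position 25, undoing one in-shuffle at a time:
25 ← 12 ← 30 ← 39 ← 19 ← 9 ← 4 ← 26 ← 37
So the card now at position 25 started at position 37.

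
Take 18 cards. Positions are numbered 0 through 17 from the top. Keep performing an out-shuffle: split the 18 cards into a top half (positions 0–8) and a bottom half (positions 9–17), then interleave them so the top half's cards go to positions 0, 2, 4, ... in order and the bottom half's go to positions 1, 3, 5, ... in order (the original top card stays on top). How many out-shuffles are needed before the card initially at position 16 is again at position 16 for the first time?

8

Follow position 16 under repeated out-shuffles:
16 → 15 → 13 → 9 → 1 → 2 → 4 → 8 → 16
It first returns after 8 out-shuffles.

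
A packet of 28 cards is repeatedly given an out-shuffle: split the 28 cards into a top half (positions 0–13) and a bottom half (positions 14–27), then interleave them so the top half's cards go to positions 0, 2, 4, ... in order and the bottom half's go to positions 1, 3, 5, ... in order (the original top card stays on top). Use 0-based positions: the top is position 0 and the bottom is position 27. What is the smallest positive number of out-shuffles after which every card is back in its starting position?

18

The out-shuffle permutes the 28 positions with cycle lengths [1, 1, 2, 6, 18].
Every card is home exactly when every cycle has completed a whole number of laps, i.e. after lcm(1, 2, 6, 18) = 18 out-shuffles.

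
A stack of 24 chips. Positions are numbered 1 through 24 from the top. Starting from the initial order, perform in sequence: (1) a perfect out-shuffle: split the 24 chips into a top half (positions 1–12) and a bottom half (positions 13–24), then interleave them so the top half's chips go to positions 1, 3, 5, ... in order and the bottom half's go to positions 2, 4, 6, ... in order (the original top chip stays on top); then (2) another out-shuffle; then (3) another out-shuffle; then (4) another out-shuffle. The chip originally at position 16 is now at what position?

11

Track the chip from position 16 forward through each operation:
  after op 1 (out-shuffle): 16 → 8
  after op 2 (out-shuffle): 8 → 15
  after op 3 (out-shuffle): 15 → 6
  after op 4 (out-shuffle): 6 → 11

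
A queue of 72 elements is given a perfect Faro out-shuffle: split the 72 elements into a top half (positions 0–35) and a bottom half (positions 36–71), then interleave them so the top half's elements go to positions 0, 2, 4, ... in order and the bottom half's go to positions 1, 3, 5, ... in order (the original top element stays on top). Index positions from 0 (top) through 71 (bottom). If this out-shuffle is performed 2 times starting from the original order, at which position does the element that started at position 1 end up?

Track the element's position through each out-shuffle:
1 → 2 → 4

4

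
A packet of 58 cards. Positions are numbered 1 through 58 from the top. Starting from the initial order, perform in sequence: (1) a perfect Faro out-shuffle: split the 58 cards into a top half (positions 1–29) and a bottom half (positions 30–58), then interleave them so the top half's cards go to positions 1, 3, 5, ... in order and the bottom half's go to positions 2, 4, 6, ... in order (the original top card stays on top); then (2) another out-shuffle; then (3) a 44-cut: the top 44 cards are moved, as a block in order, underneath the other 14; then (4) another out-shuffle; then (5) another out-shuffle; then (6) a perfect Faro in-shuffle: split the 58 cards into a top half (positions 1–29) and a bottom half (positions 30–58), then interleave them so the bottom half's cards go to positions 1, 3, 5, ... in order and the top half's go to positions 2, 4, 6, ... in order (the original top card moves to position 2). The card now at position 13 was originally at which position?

46

Undo the operations in reverse order, starting from position 13:
  undo op 6 (in-shuffle, from bottom half): 13 ← 36
  undo op 5 (out-shuffle, from bottom half): 36 ← 47
  undo op 4 (out-shuffle, from top half): 47 ← 24
  undo op 3 (cut 44): 24 ← 10
  undo op 2 (out-shuffle, from bottom half): 10 ← 34
  undo op 1 (out-shuffle, from bottom half): 34 ← 46
So the card at position 13 came from original position 46.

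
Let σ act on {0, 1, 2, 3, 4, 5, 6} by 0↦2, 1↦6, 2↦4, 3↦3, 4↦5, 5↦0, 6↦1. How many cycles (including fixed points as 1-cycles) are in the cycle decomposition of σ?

3

Cycle decomposition: (0 2 4 5) (1 6) (3).
3 cycles.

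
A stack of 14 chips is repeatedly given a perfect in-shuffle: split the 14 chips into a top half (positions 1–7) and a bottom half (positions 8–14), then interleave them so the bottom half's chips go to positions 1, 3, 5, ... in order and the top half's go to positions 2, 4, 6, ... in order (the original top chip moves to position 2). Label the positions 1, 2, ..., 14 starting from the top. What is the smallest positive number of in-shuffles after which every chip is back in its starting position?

The in-shuffle permutes the 14 positions with cycle lengths [2, 4, 4, 4].
Every chip is home exactly when every cycle has completed a whole number of laps, i.e. after lcm(2, 4) = 4 in-shuffles.

4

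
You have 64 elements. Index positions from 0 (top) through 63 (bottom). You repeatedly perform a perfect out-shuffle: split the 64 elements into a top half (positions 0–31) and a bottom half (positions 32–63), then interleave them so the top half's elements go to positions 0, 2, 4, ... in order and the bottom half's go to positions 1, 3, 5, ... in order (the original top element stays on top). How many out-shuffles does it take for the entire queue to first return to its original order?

6

The out-shuffle permutes the 64 positions with cycle lengths [1, 1, 2, 3, 3, 6, 6, 6, 6, 6, 6, 6, 6, 6].
Every element is home exactly when every cycle has completed a whole number of laps, i.e. after lcm(1, 2, 3, 6) = 6 out-shuffles.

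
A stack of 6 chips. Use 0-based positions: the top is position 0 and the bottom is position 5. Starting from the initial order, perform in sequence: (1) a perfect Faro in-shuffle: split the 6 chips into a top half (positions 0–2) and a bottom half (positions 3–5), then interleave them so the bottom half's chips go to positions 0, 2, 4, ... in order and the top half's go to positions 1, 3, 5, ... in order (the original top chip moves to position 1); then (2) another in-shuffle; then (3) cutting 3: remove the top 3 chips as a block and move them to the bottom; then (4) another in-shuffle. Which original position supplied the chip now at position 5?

Undo the operations in reverse order, starting from position 5:
  undo op 4 (in-shuffle, from top half): 5 ← 2
  undo op 3 (cut 3): 2 ← 5
  undo op 2 (in-shuffle, from top half): 5 ← 2
  undo op 1 (in-shuffle, from bottom half): 2 ← 4
So the chip at position 5 came from original position 4.

4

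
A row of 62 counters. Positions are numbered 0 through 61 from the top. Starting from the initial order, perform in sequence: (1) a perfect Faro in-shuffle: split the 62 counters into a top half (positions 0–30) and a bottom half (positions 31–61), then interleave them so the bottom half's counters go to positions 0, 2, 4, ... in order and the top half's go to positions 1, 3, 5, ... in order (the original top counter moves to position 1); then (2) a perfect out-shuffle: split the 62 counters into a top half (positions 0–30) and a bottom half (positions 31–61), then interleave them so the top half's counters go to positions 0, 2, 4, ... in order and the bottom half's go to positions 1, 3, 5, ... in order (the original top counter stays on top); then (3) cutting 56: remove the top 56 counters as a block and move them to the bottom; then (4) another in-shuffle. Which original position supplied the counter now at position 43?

50

Undo the operations in reverse order, starting from position 43:
  undo op 4 (in-shuffle, from top half): 43 ← 21
  undo op 3 (cut 56): 21 ← 15
  undo op 2 (out-shuffle, from bottom half): 15 ← 38
  undo op 1 (in-shuffle, from bottom half): 38 ← 50
So the counter at position 43 came from original position 50.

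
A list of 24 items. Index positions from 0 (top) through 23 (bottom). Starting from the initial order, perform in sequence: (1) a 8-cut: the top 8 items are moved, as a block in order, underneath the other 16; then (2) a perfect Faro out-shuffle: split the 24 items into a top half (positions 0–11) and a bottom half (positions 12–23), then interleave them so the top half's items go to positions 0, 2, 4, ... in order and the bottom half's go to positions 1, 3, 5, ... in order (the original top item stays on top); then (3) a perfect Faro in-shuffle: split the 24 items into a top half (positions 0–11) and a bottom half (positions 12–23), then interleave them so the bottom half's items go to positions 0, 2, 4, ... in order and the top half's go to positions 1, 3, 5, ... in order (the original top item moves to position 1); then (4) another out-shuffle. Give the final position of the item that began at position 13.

19

Track the item from position 13 forward through each operation:
  after op 1 (cut 8): 13 → 5
  after op 2 (out-shuffle): 5 → 10
  after op 3 (in-shuffle): 10 → 21
  after op 4 (out-shuffle): 21 → 19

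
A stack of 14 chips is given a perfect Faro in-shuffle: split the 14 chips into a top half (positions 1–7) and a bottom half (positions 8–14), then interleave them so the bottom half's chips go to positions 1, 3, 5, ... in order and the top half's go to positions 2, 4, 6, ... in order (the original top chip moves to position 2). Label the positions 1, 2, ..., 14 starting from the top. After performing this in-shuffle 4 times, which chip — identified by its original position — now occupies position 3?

3

Work backwards from position 3, undoing one in-shuffle at a time:
3 ← 9 ← 12 ← 6 ← 3
So the chip now at position 3 started at position 3.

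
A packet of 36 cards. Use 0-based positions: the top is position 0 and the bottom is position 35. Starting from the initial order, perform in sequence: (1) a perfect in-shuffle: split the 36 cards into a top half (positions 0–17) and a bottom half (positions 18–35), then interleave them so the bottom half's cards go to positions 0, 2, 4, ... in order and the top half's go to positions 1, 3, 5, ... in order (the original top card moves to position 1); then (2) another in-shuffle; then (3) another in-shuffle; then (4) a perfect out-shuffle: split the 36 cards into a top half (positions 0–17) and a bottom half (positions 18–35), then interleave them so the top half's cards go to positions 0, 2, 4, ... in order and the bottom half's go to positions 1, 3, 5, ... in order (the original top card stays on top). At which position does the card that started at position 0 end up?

Track the card from position 0 forward through each operation:
  after op 1 (in-shuffle): 0 → 1
  after op 2 (in-shuffle): 1 → 3
  after op 3 (in-shuffle): 3 → 7
  after op 4 (out-shuffle): 7 → 14

14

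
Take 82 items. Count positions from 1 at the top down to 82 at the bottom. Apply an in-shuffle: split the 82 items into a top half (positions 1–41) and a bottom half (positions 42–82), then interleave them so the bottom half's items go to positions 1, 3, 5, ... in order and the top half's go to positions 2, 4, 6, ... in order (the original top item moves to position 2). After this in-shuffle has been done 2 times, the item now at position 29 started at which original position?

28

Work backwards from position 29, undoing one in-shuffle at a time:
29 ← 56 ← 28
So the item now at position 29 started at position 28.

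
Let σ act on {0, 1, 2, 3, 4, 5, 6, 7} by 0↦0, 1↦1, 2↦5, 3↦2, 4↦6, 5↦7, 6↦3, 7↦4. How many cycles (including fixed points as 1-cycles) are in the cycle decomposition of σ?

3

Cycle decomposition: (0) (1) (2 5 7 4 6 3).
3 cycles.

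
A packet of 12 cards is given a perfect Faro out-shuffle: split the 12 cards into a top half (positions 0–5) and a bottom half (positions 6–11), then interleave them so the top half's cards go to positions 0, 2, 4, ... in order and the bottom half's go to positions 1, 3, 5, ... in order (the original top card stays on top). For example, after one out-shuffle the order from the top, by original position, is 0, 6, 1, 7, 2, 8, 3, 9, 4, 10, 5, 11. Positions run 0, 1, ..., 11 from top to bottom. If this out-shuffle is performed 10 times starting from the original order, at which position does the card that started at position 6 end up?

Track the card's position through each out-shuffle:
6 → 1 → 2 → 4 → 8 → 5 → 10 → 9 → 7 → 3 → 6

6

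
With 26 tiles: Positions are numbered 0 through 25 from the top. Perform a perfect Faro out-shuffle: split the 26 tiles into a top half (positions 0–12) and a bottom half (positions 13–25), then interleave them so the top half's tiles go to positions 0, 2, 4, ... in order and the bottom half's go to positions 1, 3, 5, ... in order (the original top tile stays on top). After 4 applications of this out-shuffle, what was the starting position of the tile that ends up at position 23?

3

Work backwards from position 23, undoing one out-shuffle at a time:
23 ← 24 ← 12 ← 6 ← 3
So the tile now at position 23 started at position 3.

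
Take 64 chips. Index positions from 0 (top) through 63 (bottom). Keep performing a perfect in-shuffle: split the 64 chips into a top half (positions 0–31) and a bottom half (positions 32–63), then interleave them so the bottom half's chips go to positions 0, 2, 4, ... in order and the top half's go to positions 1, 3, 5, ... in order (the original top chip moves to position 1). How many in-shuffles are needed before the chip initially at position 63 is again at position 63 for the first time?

Follow position 63 under repeated in-shuffles:
63 → 62 → 60 → 56 → 48 → 32 → 0 → 1 → 3 → 7 → 15 → 31 → 63
It first returns after 12 in-shuffles.

12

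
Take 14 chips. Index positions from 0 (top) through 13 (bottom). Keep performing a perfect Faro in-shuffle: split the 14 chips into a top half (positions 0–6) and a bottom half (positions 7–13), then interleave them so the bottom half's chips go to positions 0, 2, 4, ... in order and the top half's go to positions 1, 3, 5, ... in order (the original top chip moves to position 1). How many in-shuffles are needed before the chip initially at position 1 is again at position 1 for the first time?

Follow position 1 under repeated in-shuffles:
1 → 3 → 7 → 0 → 1
It first returns after 4 in-shuffles.

4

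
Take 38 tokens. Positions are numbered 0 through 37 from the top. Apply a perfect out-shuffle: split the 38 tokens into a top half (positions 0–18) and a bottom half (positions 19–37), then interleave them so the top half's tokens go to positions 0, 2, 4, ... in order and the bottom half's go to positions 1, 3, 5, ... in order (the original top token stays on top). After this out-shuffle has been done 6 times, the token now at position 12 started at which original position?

21

Work backwards from position 12, undoing one out-shuffle at a time:
12 ← 6 ← 3 ← 20 ← 10 ← 5 ← 21
So the token now at position 12 started at position 21.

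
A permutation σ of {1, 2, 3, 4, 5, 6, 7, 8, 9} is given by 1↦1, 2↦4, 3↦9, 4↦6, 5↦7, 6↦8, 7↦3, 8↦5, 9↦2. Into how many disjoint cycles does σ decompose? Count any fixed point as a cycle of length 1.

Cycle decomposition: (1) (2 4 6 8 5 7 3 9).
2 cycles.

2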